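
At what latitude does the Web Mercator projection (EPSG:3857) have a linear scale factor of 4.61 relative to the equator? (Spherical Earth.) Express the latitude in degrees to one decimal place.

77.5°

Mercator scale is k = sec φ = 1/cos φ.
1/cos φ = 4.61  ⇒  cos φ = 0.2169  ⇒  φ = arccos(0.2169) ≈ 77.5°.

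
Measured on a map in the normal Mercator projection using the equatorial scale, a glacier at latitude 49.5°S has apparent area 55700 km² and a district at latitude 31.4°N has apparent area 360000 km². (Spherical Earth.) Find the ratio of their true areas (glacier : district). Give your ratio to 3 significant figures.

0.0896

Mercator's areal exaggeration is sec²φ; hence true area = (apparent area) · cos²φ.
True area of glacier: 55700 × cos²(49.5°) = 55700 × 0.4218 = 23490 km².
True area of district: 360000 × cos²(31.4°) = 360000 × 0.7285 = 262300 km².
Ratio = 23490 / 262300 ≈ 0.0896.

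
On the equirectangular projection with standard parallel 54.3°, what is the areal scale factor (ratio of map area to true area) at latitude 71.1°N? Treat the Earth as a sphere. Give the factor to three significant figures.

The equidistant cylindrical projection with φ₀ = 54.3° has h = 1 (meridians true) and k = cos φ₀ / cos φ along parallels.
Areal scale = h·k = 1 × cos φ₀ / cos φ; at 71.1°, h = 1.000, k = 1.802, so h·k = 1.802.

1.80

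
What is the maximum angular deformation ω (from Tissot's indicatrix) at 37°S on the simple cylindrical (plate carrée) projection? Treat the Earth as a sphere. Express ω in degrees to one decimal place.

12.9°

Plate carrée maps x = Rλ, y = Rφ. The meridian scale is h = 1 and the parallel scale is k = 1/cos φ = sec φ.
At 37°: h = 1.000, k = 1.252; principal scales a = 1.252, b = 1.000.
sin(ω/2) = (a − b)/(a + b) = 0.2521/2.252 = 0.1120, so ω = 2 arcsin(0.1120) ≈ 12.9°.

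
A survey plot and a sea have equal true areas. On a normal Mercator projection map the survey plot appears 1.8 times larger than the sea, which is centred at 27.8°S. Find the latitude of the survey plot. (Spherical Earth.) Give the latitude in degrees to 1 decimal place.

48.8°

On Mercator, (apparent₁)/(apparent₂) = sec²φ₁ / sec²φ₂ when true areas are equal.
cos²φ₂ / cos²φ₁ = 1.8  ⇒  cos φ₁ = cos 27.8° / √1.8 = 0.8846/1.342 = 0.6593.
φ₁ = arccos(0.6593) ≈ 48.8°.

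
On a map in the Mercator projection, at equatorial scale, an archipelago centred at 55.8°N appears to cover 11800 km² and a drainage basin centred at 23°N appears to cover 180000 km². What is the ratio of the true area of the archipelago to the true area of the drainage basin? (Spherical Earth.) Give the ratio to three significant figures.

0.0244

Mercator's areal exaggeration is sec²φ; hence true area = (apparent area) · cos²φ.
True area of archipelago: 11800 × cos²(55.8°) = 11800 × 0.3159 = 3728 km².
True area of drainage basin: 180000 × cos²(23°) = 180000 × 0.8473 = 152500 km².
Ratio = 3728 / 152500 ≈ 0.0244.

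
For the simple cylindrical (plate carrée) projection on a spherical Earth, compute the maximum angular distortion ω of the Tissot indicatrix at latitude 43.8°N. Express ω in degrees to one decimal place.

In the plate carrée (x = Rλ, y = Rφ), meridians are true-scale (h = 1) and parallels are stretched by k = sec φ.
At 43.8°: h = 1.000, k = 1.386; principal scales a = 1.386, b = 1.000.
sin(ω/2) = (a − b)/(a + b) = 0.3855/2.386 = 0.1616, so ω = 2 arcsin(0.1616) ≈ 18.6°.

18.6°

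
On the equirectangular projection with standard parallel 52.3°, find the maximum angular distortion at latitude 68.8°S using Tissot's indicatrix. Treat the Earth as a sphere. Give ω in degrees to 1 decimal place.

29.8°

With standard parallel φ₀ = 52.3°, the equirectangular projection gives x = Rλ cos φ₀, y = Rφ, so h = 1 and k = cos 52.3° / cos φ.
At 68.8°: h = 1.000, k = 1.691; principal scales a = 1.691, b = 1.000.
sin(ω/2) = (a − b)/(a + b) = 0.6911/2.691 = 0.2568, so ω = 2 arcsin(0.2568) ≈ 29.8°.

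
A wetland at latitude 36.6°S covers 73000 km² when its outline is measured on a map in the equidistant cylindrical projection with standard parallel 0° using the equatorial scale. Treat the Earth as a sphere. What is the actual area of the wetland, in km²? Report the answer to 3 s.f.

58600 km²

In the plate carrée (x = Rλ, y = Rφ), meridians are true-scale (h = 1) and parallels are stretched by k = sec φ.
Areal scale = h·k = 1 × sec φ; at 36.6°, h = 1.000, k = 1.246, so h·k = 1.246.
True area = apparent / (areal scale) = 73000 / 1.246 ≈ 58600 km².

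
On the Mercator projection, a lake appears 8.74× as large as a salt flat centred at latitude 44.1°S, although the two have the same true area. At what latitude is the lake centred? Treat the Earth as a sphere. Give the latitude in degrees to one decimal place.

75.9°

For equal true areas on Mercator, apparent areas scale as sec²φ, so the ratio is cos²φ₂ / cos²φ₁.
cos²φ₂ / cos²φ₁ = 8.74  ⇒  cos φ₁ = cos 44.1° / √8.74 = 0.7181/2.956 = 0.2429.
φ₁ = arccos(0.2429) ≈ 75.9°.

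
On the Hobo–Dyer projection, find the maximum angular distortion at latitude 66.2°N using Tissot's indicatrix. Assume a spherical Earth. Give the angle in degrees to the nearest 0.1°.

72.2°

The Hobo–Dyer projection is cylindrical equal-area with φ₀ = 37.5°. For cylindrical equal-area with standard parallel φ₀, h = cos φ / cos φ₀ and k = cos φ₀ / cos φ, so h·k = 1.
At 66.2°: h = 0.5087, k = 1.966; principal scales a = 1.966, b = 0.5087.
sin(ω/2) = (a − b)/(a + b) = 1.457/2.475 = 0.5889, so ω = 2 arcsin(0.5889) ≈ 72.2°.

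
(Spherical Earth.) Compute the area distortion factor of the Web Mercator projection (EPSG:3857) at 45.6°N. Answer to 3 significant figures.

Mercator is conformal, so the point scale is isotropic: h = k = sec φ = 1/cos φ.
Areal scale = k² = sec²φ = 1/cos²(45.6°) = 1/0.6997² = 2.043.

2.04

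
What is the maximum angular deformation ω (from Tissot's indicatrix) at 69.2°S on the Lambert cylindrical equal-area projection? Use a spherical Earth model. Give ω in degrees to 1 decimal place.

The Lambert cylindrical equal-area projection is the cylindrical equal-area projection with its standard parallel at the equator (φ₀ = 0). Cylindrical equal-area (φ₀ = 0°): h = cos φ / cos 0° along meridians, k = cos 0° / cos φ along parallels; h·k = 1.
At 69.2°: h = 0.3551, k = 2.816; principal scales a = 2.816, b = 0.3551.
sin(ω/2) = (a − b)/(a + b) = 2.461/3.171 = 0.7760, so ω = 2 arcsin(0.7760) ≈ 101.8°.

101.8°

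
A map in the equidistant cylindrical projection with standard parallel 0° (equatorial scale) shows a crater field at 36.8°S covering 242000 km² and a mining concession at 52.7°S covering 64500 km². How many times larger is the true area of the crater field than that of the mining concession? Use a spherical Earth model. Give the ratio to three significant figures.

4.96

On the plate carrée, areal scale = h·k = 1 × sec φ, so true area = apparent × cos φ.
True area of crater field: 242000 × cos(36.8°) = 242000 × 0.8007 = 193800 km².
True area of mining concession: 64500 × cos(52.7°) = 64500 × 0.6060 = 39090 km².
Ratio = 193800 / 39090 ≈ 4.96.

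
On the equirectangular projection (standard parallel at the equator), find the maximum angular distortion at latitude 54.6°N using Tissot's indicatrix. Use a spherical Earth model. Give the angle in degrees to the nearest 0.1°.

30.9°

For the equirectangular projection with φ₀ = 0 (plate carrée), h = 1 along meridians and k = sec φ along parallels.
At 54.6°: h = 1.000, k = 1.726; principal scales a = 1.726, b = 1.000.
sin(ω/2) = (a − b)/(a + b) = 0.7263/2.726 = 0.2664, so ω = 2 arcsin(0.2664) ≈ 30.9°.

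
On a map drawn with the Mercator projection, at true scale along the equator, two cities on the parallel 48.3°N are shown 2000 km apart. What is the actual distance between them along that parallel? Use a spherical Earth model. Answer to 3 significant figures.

The Mercator projection is conformal; its linear scale factor is the same in every direction and equals sec φ = 1/cos φ.
Along the parallel at 48.3°, map distances are exaggerated by k = sec 48.3° = 1.503.
True distance = 2000 / 1.503 = 2000 × cos 48.3° ≈ 1330 km.

1330 km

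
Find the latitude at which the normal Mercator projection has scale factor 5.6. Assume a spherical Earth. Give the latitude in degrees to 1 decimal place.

Mercator scale is k = sec φ = 1/cos φ.
1/cos φ = 5.6  ⇒  cos φ = 0.1786  ⇒  φ = arccos(0.1786) ≈ 79.7°.

79.7°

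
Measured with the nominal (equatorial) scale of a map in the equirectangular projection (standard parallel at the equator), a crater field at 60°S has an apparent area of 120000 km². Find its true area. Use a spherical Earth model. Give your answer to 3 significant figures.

In the plate carrée (x = Rλ, y = Rφ), meridians are true-scale (h = 1) and parallels are stretched by k = sec φ.
Areal scale = h·k = 1 × sec φ; at 60°, h = 1.000, k = 2.000, so h·k = 2.000.
True area = apparent / (areal scale) = 120000 / 2.000 ≈ 60000 km².

60000 km²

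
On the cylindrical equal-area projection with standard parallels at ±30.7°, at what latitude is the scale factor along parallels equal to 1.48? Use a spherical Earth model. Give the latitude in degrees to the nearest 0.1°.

54.5°

A cylindrical equal-area projection with standard parallel φ₀ has meridian scale h = cos φ / cos φ₀ and parallel scale k = cos φ₀ / cos φ (so areas are preserved, h·k = 1).
k = cos φ₀ / cos φ = 1.48  ⇒  cos φ = cos 30.7° / 1.48 = 0.5810.
φ = arccos(0.5810) ≈ 54.5°.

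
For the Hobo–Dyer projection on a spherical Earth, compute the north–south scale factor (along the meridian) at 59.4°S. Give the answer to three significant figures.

0.642

Hobo–Dyer is a cylindrical equal-area projection with standard parallels at ±37.5°. A cylindrical equal-area projection with standard parallel φ₀ has meridian scale h = cos φ / cos φ₀ and parallel scale k = cos φ₀ / cos φ (so areas are preserved, h·k = 1).
h = cos 59.4° / cos 37.5° = 0.5090/0.7934 = 0.6416.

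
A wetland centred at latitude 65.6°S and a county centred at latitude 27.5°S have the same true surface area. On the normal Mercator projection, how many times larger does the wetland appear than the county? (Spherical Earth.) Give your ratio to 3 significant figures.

4.61

Mercator is conformal with k = sec φ, so areal scale = k² = sec²φ.
At 65.6°: sec²(65.6°) = 1/0.4131² = 5.860.
At 27.5°: sec²(27.5°) = 1/0.8870² = 1.271.
Ratio = 5.860/1.271 = cos²(27.5°)/cos²(65.6°) ≈ 4.61.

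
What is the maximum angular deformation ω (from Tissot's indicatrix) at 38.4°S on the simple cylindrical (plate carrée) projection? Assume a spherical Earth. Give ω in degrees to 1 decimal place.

13.9°

In the plate carrée (x = Rλ, y = Rφ), meridians are true-scale (h = 1) and parallels are stretched by k = sec φ.
At 38.4°: h = 1.000, k = 1.276; principal scales a = 1.276, b = 1.000.
sin(ω/2) = (a − b)/(a + b) = 0.2760/2.276 = 0.1213, so ω = 2 arcsin(0.1213) ≈ 13.9°.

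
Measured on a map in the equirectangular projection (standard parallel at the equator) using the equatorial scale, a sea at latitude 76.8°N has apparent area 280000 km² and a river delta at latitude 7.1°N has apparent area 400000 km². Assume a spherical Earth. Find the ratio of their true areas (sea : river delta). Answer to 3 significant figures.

0.161

On the plate carrée, areal scale = h·k = 1 × sec φ, so true area = apparent × cos φ.
True area of sea: 280000 × cos(76.8°) = 280000 × 0.2284 = 63940 km².
True area of river delta: 400000 × cos(7.1°) = 400000 × 0.9923 = 396900 km².
Ratio = 63940 / 396900 ≈ 0.161.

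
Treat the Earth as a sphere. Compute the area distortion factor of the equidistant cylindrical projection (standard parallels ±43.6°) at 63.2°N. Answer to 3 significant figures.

In the equirectangular projection with standard parallel φ₀ = 43.6° (x = Rλ cos φ₀, y = Rφ), meridians are true-scale (h = 1) and the parallel scale is k = cos φ₀ / cos φ.
Areal scale = h·k = 1 × cos φ₀ / cos φ; at 63.2°, h = 1.000, k = 1.606, so h·k = 1.606.

1.61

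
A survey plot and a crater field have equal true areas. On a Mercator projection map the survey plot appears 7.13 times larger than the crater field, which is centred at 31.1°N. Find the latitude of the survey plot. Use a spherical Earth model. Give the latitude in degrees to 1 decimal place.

For equal true areas on Mercator, apparent areas scale as sec²φ, so the ratio is cos²φ₂ / cos²φ₁.
cos²φ₂ / cos²φ₁ = 7.13  ⇒  cos φ₁ = cos 31.1° / √7.13 = 0.8563/2.670 = 0.3207.
φ₁ = arccos(0.3207) ≈ 71.3°.

71.3°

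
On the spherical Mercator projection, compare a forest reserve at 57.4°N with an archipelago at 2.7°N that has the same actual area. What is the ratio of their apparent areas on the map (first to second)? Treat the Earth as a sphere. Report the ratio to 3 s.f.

3.44

Mercator is conformal with k = sec φ, so areal scale = k² = sec²φ.
At 57.4°: sec²(57.4°) = 1/0.5388² = 3.445.
At 2.7°: sec²(2.7°) = 1/0.9989² = 1.002.
Ratio = 3.445/1.002 = cos²(2.7°)/cos²(57.4°) ≈ 3.44.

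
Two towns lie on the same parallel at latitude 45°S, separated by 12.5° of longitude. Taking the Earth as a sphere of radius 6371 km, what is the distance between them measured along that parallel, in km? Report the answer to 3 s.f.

Arc length along a parallel = R cos φ · Δλ (with Δλ in radians).
= 6371 × cos 45° × (12.5° × π/180) = 6371 × 0.7071 × 0.2182 ≈ 983 km.

983 km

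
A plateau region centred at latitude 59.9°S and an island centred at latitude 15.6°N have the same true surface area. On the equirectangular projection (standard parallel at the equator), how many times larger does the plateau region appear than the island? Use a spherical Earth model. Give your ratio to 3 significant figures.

1.92

For the equirectangular projection with φ₀ = 0 (plate carrée), h = 1 along meridians and k = sec φ along parallels.
Areal scale at 59.9°: h·k = 1.000 × 1.994 = 1.994.
Areal scale at 15.6°: h·k = 1.000 × 1.038 = 1.038.
Ratio = 1.994/1.038 ≈ 1.92.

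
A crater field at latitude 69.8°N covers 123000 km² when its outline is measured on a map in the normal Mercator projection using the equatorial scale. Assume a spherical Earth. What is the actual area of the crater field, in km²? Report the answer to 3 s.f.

For Mercator, h = k = sec φ (a conformal cylindrical projection has a single point scale, 1/cos φ).
Areal scale = k² = sec²φ = 1/cos²(69.8°) = 1/0.3453² = 8.387.
True area = apparent / (areal scale) = 123000 / 8.387 ≈ 14700 km².

14700 km²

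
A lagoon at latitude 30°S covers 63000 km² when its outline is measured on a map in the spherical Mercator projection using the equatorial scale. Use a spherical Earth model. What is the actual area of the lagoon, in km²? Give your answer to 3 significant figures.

47200 km²

For Mercator, h = k = sec φ (a conformal cylindrical projection has a single point scale, 1/cos φ).
Areal scale = k² = sec²φ = 1/cos²(30°) = 1/0.8660² = 1.333.
True area = apparent / (areal scale) = 63000 / 1.333 ≈ 47200 km².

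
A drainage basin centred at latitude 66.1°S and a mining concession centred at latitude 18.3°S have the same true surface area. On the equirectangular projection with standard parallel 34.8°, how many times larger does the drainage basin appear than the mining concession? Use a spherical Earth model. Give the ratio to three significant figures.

The equidistant cylindrical projection with φ₀ = 34.8° has h = 1 (meridians true) and k = cos φ₀ / cos φ along parallels.
Areal scale at 66.1°: h·k = 1.000 × 2.027 = 2.027.
Areal scale at 18.3°: h·k = 1.000 × 0.8649 = 0.8649.
Ratio = 2.027/0.8649 ≈ 2.34.

2.34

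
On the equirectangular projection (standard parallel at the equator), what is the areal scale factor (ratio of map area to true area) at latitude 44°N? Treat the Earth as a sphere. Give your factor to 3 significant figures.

1.39

Plate carrée maps x = Rλ, y = Rφ. The meridian scale is h = 1 and the parallel scale is k = 1/cos φ = sec φ.
Areal scale = h·k = 1 × sec φ; at 44°, h = 1.000, k = 1.390, so h·k = 1.390.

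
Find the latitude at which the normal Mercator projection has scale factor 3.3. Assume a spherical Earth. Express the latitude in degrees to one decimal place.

Mercator scale is k = sec φ = 1/cos φ.
1/cos φ = 3.3  ⇒  cos φ = 0.3030  ⇒  φ = arccos(0.3030) ≈ 72.4°.

72.4°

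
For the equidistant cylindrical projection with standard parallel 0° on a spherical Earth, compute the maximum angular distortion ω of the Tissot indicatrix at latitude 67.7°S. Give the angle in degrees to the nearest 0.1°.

53.5°

Plate carrée maps x = Rλ, y = Rφ. The meridian scale is h = 1 and the parallel scale is k = 1/cos φ = sec φ.
At 67.7°: h = 1.000, k = 2.635; principal scales a = 2.635, b = 1.000.
sin(ω/2) = (a − b)/(a + b) = 1.635/3.635 = 0.4498, so ω = 2 arcsin(0.4498) ≈ 53.5°.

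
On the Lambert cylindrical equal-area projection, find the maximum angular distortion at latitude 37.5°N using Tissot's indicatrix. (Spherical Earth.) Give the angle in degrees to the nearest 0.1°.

26.3°

The Lambert cylindrical equal-area projection is the cylindrical equal-area projection with its standard parallel at the equator (φ₀ = 0). For cylindrical equal-area with standard parallel φ₀, h = cos φ / cos φ₀ and k = cos φ₀ / cos φ, so h·k = 1.
At 37.5°: h = 0.7934, k = 1.260; principal scales a = 1.260, b = 0.7934.
sin(ω/2) = (a − b)/(a + b) = 0.4671/2.054 = 0.2274, so ω = 2 arcsin(0.2274) ≈ 26.3°.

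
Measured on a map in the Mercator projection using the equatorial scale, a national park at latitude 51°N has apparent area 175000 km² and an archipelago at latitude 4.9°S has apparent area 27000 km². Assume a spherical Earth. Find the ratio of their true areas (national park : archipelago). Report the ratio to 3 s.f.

2.59

Mercator's areal exaggeration is sec²φ; hence true area = (apparent area) · cos²φ.
True area of national park: 175000 × cos²(51°) = 175000 × 0.3960 = 69310 km².
True area of archipelago: 27000 × cos²(4.9°) = 27000 × 0.9927 = 26800 km².
Ratio = 69310 / 26800 ≈ 2.59.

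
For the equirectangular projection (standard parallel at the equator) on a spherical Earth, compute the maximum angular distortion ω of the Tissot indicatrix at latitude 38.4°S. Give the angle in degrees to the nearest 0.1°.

13.9°

For the equirectangular projection with φ₀ = 0 (plate carrée), h = 1 along meridians and k = sec φ along parallels.
At 38.4°: h = 1.000, k = 1.276; principal scales a = 1.276, b = 1.000.
sin(ω/2) = (a − b)/(a + b) = 0.2760/2.276 = 0.1213, so ω = 2 arcsin(0.1213) ≈ 13.9°.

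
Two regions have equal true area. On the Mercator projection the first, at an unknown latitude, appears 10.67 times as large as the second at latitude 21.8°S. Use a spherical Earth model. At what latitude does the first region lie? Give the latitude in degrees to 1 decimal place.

For equal true areas on Mercator, apparent areas scale as sec²φ, so the ratio is cos²φ₂ / cos²φ₁.
cos²φ₂ / cos²φ₁ = 10.67  ⇒  cos φ₁ = cos 21.8° / √10.67 = 0.9285/3.266 = 0.2842.
φ₁ = arccos(0.2842) ≈ 73.5°.

73.5°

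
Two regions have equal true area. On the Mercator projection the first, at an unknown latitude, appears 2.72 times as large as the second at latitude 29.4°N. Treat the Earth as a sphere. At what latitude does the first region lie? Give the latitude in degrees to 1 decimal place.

For equal true areas on Mercator, apparent areas scale as sec²φ, so the ratio is cos²φ₂ / cos²φ₁.
cos²φ₂ / cos²φ₁ = 2.72  ⇒  cos φ₁ = cos 29.4° / √2.72 = 0.8712/1.649 = 0.5283.
φ₁ = arccos(0.5283) ≈ 58.1°.

58.1°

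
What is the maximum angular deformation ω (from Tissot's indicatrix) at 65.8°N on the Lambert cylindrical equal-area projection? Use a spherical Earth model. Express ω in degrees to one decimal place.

The Lambert cylindrical equal-area projection is the cylindrical equal-area projection with its standard parallel at the equator (φ₀ = 0). A cylindrical equal-area projection with standard parallel φ₀ has meridian scale h = cos φ / cos φ₀ and parallel scale k = cos φ₀ / cos φ (so areas are preserved, h·k = 1).
At 65.8°: h = 0.4099, k = 2.439; principal scales a = 2.439, b = 0.4099.
sin(ω/2) = (a − b)/(a + b) = 2.030/2.849 = 0.7123, so ω = 2 arcsin(0.7123) ≈ 90.8°.

90.8°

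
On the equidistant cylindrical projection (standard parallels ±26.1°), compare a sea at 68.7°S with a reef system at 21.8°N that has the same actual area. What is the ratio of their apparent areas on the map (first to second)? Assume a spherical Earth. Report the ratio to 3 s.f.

With standard parallel φ₀ = 26.1°, the equirectangular projection gives x = Rλ cos φ₀, y = Rφ, so h = 1 and k = cos 26.1° / cos φ.
Areal scale at 68.7°: h·k = 1.000 × 2.472 = 2.472.
Areal scale at 21.8°: h·k = 1.000 × 0.9672 = 0.9672.
Ratio = 2.472/0.9672 ≈ 2.56.

2.56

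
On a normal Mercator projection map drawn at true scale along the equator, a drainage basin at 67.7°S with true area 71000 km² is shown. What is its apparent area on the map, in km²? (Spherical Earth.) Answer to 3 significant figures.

Mercator is conformal, so the point scale is isotropic: h = k = sec φ = 1/cos φ.
Areal scale = k² = sec²φ = 1/cos²(67.7°) = 1/0.3795² = 6.945.
Apparent area = 71000 × 6.945 ≈ 493000 km².

493000 km²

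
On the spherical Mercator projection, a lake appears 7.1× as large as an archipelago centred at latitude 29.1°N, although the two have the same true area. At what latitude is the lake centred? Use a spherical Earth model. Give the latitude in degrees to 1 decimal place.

70.9°

For equal true areas on Mercator, apparent areas scale as sec²φ, so the ratio is cos²φ₂ / cos²φ₁.
cos²φ₂ / cos²φ₁ = 7.1  ⇒  cos φ₁ = cos 29.1° / √7.1 = 0.8738/2.665 = 0.3279.
φ₁ = arccos(0.3279) ≈ 70.9°.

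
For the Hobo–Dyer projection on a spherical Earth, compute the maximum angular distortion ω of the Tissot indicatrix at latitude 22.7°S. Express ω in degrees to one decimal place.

17.2°

The Hobo–Dyer projection is cylindrical equal-area with φ₀ = 37.5°. A cylindrical equal-area projection with standard parallel φ₀ has meridian scale h = cos φ / cos φ₀ and parallel scale k = cos φ₀ / cos φ (so areas are preserved, h·k = 1).
At 22.7°: h = 1.163, k = 0.8600; principal scales a = 1.163, b = 0.8600.
sin(ω/2) = (a − b)/(a + b) = 0.3029/2.023 = 0.1497, so ω = 2 arcsin(0.1497) ≈ 17.2°.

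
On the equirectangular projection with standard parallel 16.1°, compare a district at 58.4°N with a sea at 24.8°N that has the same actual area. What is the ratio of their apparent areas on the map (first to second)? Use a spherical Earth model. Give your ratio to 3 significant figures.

1.73

In the equirectangular projection with standard parallel φ₀ = 16.1° (x = Rλ cos φ₀, y = Rφ), meridians are true-scale (h = 1) and the parallel scale is k = cos φ₀ / cos φ.
Areal scale at 58.4°: h·k = 1.000 × 1.834 = 1.834.
Areal scale at 24.8°: h·k = 1.000 × 1.058 = 1.058.
Ratio = 1.834/1.058 ≈ 1.73.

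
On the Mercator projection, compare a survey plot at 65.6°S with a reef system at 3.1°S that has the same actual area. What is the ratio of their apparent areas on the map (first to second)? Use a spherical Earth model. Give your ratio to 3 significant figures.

On Mercator, area is exaggerated by sec²φ = 1/cos²φ.
At 65.6°: sec²(65.6°) = 1/0.4131² = 5.860.
At 3.1°: sec²(3.1°) = 1/0.9985² = 1.003.
Ratio = 5.860/1.003 = cos²(3.1°)/cos²(65.6°) ≈ 5.84.

5.84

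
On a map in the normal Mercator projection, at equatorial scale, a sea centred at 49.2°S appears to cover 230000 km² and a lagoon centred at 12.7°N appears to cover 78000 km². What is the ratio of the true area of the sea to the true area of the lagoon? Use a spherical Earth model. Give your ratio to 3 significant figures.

1.32

Mercator's areal exaggeration is sec²φ; hence true area = (apparent area) · cos²φ.
True area of sea: 230000 × cos²(49.2°) = 230000 × 0.4270 = 98200 km².
True area of lagoon: 78000 × cos²(12.7°) = 78000 × 0.9517 = 74230 km².
Ratio = 98200 / 74230 ≈ 1.32.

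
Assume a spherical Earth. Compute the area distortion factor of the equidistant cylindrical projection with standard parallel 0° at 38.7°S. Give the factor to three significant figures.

1.28

In the plate carrée (x = Rλ, y = Rφ), meridians are true-scale (h = 1) and parallels are stretched by k = sec φ.
Areal scale = h·k = 1 × sec φ; at 38.7°, h = 1.000, k = 1.281, so h·k = 1.281.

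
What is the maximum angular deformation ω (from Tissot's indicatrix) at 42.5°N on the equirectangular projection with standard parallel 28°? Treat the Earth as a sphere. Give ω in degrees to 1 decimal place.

With standard parallel φ₀ = 28°, the equirectangular projection gives x = Rλ cos φ₀, y = Rφ, so h = 1 and k = cos 28° / cos φ.
At 42.5°: h = 1.000, k = 1.198; principal scales a = 1.198, b = 1.000.
sin(ω/2) = (a − b)/(a + b) = 0.1976/2.198 = 0.08991, so ω = 2 arcsin(0.08991) ≈ 10.3°.

10.3°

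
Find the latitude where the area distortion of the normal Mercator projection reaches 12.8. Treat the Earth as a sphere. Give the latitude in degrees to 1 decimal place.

Mercator areal scale is sec²φ.
sec²φ = 12.8  ⇒  cos²φ = 0.07812  ⇒  cos φ = 0.2795.
φ = arccos(0.2795) ≈ 73.8°.

73.8°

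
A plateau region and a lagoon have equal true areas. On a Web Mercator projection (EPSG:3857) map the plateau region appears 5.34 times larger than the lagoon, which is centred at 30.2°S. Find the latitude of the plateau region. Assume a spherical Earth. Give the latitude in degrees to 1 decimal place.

68.0°

For equal true areas on Mercator, apparent areas scale as sec²φ, so the ratio is cos²φ₂ / cos²φ₁.
cos²φ₂ / cos²φ₁ = 5.34  ⇒  cos φ₁ = cos 30.2° / √5.34 = 0.8643/2.311 = 0.3740.
φ₁ = arccos(0.3740) ≈ 68.0°.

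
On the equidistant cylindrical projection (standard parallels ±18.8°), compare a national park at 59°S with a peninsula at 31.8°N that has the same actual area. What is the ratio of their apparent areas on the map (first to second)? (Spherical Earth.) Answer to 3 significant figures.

1.65

The equidistant cylindrical projection with φ₀ = 18.8° has h = 1 (meridians true) and k = cos φ₀ / cos φ along parallels.
Areal scale at 59°: h·k = 1.000 × 1.838 = 1.838.
Areal scale at 31.8°: h·k = 1.000 × 1.114 = 1.114.
Ratio = 1.838/1.114 ≈ 1.65.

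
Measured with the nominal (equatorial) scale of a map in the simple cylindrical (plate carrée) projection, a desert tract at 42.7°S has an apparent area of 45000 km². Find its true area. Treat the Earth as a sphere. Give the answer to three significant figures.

Plate carrée maps x = Rλ, y = Rφ. The meridian scale is h = 1 and the parallel scale is k = 1/cos φ = sec φ.
Areal scale = h·k = 1 × sec φ; at 42.7°, h = 1.000, k = 1.361, so h·k = 1.361.
True area = apparent / (areal scale) = 45000 / 1.361 ≈ 33100 km².

33100 km²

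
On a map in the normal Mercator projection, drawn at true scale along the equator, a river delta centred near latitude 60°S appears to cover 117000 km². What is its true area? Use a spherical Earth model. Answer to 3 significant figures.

29300 km²

For Mercator, h = k = sec φ (a conformal cylindrical projection has a single point scale, 1/cos φ).
Areal scale = k² = sec²φ = 1/cos²(60°) = 1/0.5000² = 4.000.
True area = apparent / (areal scale) = 117000 / 4.000 ≈ 29300 km².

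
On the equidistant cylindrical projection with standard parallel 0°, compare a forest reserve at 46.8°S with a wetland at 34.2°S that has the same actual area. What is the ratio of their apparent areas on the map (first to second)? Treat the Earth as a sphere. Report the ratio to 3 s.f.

1.21

Plate carrée maps x = Rλ, y = Rφ. The meridian scale is h = 1 and the parallel scale is k = 1/cos φ = sec φ.
Areal scale at 46.8°: h·k = 1.000 × 1.461 = 1.461.
Areal scale at 34.2°: h·k = 1.000 × 1.209 = 1.209.
Ratio = 1.461/1.209 ≈ 1.21.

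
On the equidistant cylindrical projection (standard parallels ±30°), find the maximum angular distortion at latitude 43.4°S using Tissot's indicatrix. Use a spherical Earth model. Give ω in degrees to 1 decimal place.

With standard parallel φ₀ = 30°, the equirectangular projection gives x = Rλ cos φ₀, y = Rφ, so h = 1 and k = cos 30° / cos φ.
At 43.4°: h = 1.000, k = 1.192; principal scales a = 1.192, b = 1.000.
sin(ω/2) = (a − b)/(a + b) = 0.1919/2.192 = 0.08756, so ω = 2 arcsin(0.08756) ≈ 10.0°.

10.0°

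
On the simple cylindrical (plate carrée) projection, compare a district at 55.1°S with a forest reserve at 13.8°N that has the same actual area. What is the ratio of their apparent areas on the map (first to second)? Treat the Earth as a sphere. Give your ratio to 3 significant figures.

1.70

Plate carrée maps x = Rλ, y = Rφ. The meridian scale is h = 1 and the parallel scale is k = 1/cos φ = sec φ.
Areal scale at 55.1°: h·k = 1.000 × 1.748 = 1.748.
Areal scale at 13.8°: h·k = 1.000 × 1.030 = 1.030.
Ratio = 1.748/1.030 ≈ 1.70.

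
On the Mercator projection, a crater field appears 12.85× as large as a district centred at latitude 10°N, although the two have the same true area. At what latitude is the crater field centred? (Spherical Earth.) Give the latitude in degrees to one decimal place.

74.1°

For equal true areas on Mercator, apparent areas scale as sec²φ, so the ratio is cos²φ₂ / cos²φ₁.
cos²φ₂ / cos²φ₁ = 12.85  ⇒  cos φ₁ = cos 10° / √12.85 = 0.9848/3.585 = 0.2747.
φ₁ = arccos(0.2747) ≈ 74.1°.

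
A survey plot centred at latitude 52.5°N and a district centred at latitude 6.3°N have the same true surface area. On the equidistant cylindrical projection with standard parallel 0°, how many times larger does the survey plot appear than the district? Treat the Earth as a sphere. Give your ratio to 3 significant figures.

1.63

Plate carrée maps x = Rλ, y = Rφ. The meridian scale is h = 1 and the parallel scale is k = 1/cos φ = sec φ.
Areal scale at 52.5°: h·k = 1.000 × 1.643 = 1.643.
Areal scale at 6.3°: h·k = 1.000 × 1.006 = 1.006.
Ratio = 1.643/1.006 ≈ 1.63.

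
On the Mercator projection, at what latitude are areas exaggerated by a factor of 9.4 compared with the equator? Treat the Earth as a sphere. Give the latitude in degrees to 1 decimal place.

Mercator areal scale is sec²φ.
sec²φ = 9.4  ⇒  cos²φ = 0.1064  ⇒  cos φ = 0.3262.
φ = arccos(0.3262) ≈ 71.0°.

71.0°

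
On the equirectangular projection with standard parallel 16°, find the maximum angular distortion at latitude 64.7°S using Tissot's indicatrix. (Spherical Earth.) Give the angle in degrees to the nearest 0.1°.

With standard parallel φ₀ = 16°, the equirectangular projection gives x = Rλ cos φ₀, y = Rφ, so h = 1 and k = cos 16° / cos φ.
At 64.7°: h = 1.000, k = 2.249; principal scales a = 2.249, b = 1.000.
sin(ω/2) = (a − b)/(a + b) = 1.249/3.249 = 0.3845, so ω = 2 arcsin(0.3845) ≈ 45.2°.

45.2°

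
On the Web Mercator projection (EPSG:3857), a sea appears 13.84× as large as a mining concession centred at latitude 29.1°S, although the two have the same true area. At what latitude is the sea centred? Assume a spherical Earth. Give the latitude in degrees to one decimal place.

Mercator areal scale is sec²φ, so apparent-area ratio = sec²φ₁ / sec²φ₂ = cos²φ₂ / cos²φ₁.
cos²φ₂ / cos²φ₁ = 13.84  ⇒  cos φ₁ = cos 29.1° / √13.84 = 0.8738/3.720 = 0.2349.
φ₁ = arccos(0.2349) ≈ 76.4°.

76.4°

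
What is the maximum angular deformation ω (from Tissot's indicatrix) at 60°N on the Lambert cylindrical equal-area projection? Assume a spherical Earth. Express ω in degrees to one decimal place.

73.7°

The Lambert cylindrical equal-area projection is the cylindrical equal-area projection with its standard parallel at the equator (φ₀ = 0). Cylindrical equal-area (φ₀ = 0°): h = cos φ / cos 0° along meridians, k = cos 0° / cos φ along parallels; h·k = 1.
At 60°: h = 0.5000, k = 2.000; principal scales a = 2.000, b = 0.5000.
sin(ω/2) = (a − b)/(a + b) = 1.500/2.500 = 0.6000, so ω = 2 arcsin(0.6000) ≈ 73.7°.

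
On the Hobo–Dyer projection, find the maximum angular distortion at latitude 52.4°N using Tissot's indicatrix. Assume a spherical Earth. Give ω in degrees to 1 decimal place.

29.7°

The Hobo–Dyer projection is cylindrical equal-area with φ₀ = 37.5°. For cylindrical equal-area with standard parallel φ₀, h = cos φ / cos φ₀ and k = cos φ₀ / cos φ, so h·k = 1.
At 52.4°: h = 0.7691, k = 1.300; principal scales a = 1.300, b = 0.7691.
sin(ω/2) = (a − b)/(a + b) = 0.5312/2.069 = 0.2567, so ω = 2 arcsin(0.2567) ≈ 29.7°.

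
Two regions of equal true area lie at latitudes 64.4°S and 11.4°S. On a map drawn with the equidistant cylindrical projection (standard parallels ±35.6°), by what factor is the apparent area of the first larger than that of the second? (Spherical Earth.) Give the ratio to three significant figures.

2.27

In the equirectangular projection with standard parallel φ₀ = 35.6° (x = Rλ cos φ₀, y = Rφ), meridians are true-scale (h = 1) and the parallel scale is k = cos φ₀ / cos φ.
Areal scale at 64.4°: h·k = 1.000 × 1.882 = 1.882.
Areal scale at 11.4°: h·k = 1.000 × 0.8295 = 0.8295.
Ratio = 1.882/0.8295 ≈ 2.27.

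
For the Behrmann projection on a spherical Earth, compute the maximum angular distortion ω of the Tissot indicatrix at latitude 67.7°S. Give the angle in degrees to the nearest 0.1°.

85.4°

The Behrmann projection is cylindrical equal-area with φ₀ = 30°. A cylindrical equal-area projection with standard parallel φ₀ has meridian scale h = cos φ / cos φ₀ and parallel scale k = cos φ₀ / cos φ (so areas are preserved, h·k = 1).
At 67.7°: h = 0.4382, k = 2.282; principal scales a = 2.282, b = 0.4382.
sin(ω/2) = (a − b)/(a + b) = 1.844/2.720 = 0.6779, so ω = 2 arcsin(0.6779) ≈ 85.4°.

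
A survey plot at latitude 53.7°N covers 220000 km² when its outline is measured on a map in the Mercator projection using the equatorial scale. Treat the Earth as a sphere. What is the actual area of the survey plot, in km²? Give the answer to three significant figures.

77100 km²

The Mercator projection is conformal; its linear scale factor is the same in every direction and equals sec φ = 1/cos φ.
Areal scale = k² = sec²φ = 1/cos²(53.7°) = 1/0.5920² = 2.853.
True area = apparent / (areal scale) = 220000 / 2.853 ≈ 77100 km².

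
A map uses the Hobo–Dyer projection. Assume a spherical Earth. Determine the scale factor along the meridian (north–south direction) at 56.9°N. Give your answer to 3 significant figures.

0.688

Hobo–Dyer is a cylindrical equal-area projection with standard parallels at ±37.5°. Cylindrical equal-area (φ₀ = 37.5°): h = cos φ / cos 37.5° along meridians, k = cos 37.5° / cos φ along parallels; h·k = 1.
h = cos 56.9° / cos 37.5° = 0.5461/0.7934 = 0.6883.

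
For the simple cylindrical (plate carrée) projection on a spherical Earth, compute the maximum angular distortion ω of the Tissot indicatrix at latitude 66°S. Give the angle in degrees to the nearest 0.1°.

Plate carrée maps x = Rλ, y = Rφ. The meridian scale is h = 1 and the parallel scale is k = 1/cos φ = sec φ.
At 66°: h = 1.000, k = 2.459; principal scales a = 2.459, b = 1.000.
sin(ω/2) = (a − b)/(a + b) = 1.459/3.459 = 0.4217, so ω = 2 arcsin(0.4217) ≈ 49.9°.

49.9°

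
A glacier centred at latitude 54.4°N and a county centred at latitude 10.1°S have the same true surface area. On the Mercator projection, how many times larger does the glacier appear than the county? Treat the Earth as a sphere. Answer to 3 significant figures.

On Mercator, area is exaggerated by sec²φ = 1/cos²φ.
At 54.4°: sec²(54.4°) = 1/0.5821² = 2.951.
At 10.1°: sec²(10.1°) = 1/0.9845² = 1.032.
Ratio = 2.951/1.032 = cos²(10.1°)/cos²(54.4°) ≈ 2.86.

2.86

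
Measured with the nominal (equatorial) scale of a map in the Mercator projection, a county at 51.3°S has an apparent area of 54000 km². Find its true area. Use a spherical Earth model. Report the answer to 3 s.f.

21100 km²

For Mercator, h = k = sec φ (a conformal cylindrical projection has a single point scale, 1/cos φ).
Areal scale = k² = sec²φ = 1/cos²(51.3°) = 1/0.6252² = 2.558.
True area = apparent / (areal scale) = 54000 / 2.558 ≈ 21100 km².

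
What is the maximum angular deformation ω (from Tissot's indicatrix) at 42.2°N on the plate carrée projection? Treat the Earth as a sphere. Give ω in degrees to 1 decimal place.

For the equirectangular projection with φ₀ = 0 (plate carrée), h = 1 along meridians and k = sec φ along parallels.
At 42.2°: h = 1.000, k = 1.350; principal scales a = 1.350, b = 1.000.
sin(ω/2) = (a − b)/(a + b) = 0.3499/2.350 = 0.1489, so ω = 2 arcsin(0.1489) ≈ 17.1°.

17.1°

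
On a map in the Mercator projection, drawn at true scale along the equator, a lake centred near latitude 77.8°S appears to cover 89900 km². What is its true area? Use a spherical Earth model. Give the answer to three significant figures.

Mercator is conformal, so the point scale is isotropic: h = k = sec φ = 1/cos φ.
Areal scale = k² = sec²φ = 1/cos²(77.8°) = 1/0.2113² = 22.39.
True area = apparent / (areal scale) = 89900 / 22.39 ≈ 4010 km².

4010 km²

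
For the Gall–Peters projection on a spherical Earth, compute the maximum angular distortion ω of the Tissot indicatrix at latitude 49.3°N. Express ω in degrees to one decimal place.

The Gall–Peters projection is cylindrical equal-area with φ₀ = 45°. For cylindrical equal-area with standard parallel φ₀, h = cos φ / cos φ₀ and k = cos φ₀ / cos φ, so h·k = 1.
At 49.3°: h = 0.9222, k = 1.084; principal scales a = 1.084, b = 0.9222.
sin(ω/2) = (a − b)/(a + b) = 0.1621/2.007 = 0.08081, so ω = 2 arcsin(0.08081) ≈ 9.3°.

9.3°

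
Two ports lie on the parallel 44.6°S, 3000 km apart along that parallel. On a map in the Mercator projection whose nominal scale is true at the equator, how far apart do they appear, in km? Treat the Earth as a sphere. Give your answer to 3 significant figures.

For Mercator, h = k = sec φ (a conformal cylindrical projection has a single point scale, 1/cos φ).
Along the parallel, k = sec 44.6° = 1/0.7120 = 1.404.
Map distance = 3000 × 1.404 ≈ 4210 km.

4210 km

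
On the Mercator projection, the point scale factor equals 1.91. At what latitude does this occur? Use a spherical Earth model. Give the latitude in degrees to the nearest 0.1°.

Mercator scale is k = sec φ = 1/cos φ.
1/cos φ = 1.91  ⇒  cos φ = 0.5236  ⇒  φ = arccos(0.5236) ≈ 58.4°.

58.4°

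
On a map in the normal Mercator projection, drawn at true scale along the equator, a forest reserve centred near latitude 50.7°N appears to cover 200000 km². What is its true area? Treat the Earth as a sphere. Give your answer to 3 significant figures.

80200 km²

Mercator is conformal, so the point scale is isotropic: h = k = sec φ = 1/cos φ.
Areal scale = k² = sec²φ = 1/cos²(50.7°) = 1/0.6334² = 2.493.
True area = apparent / (areal scale) = 200000 / 2.493 ≈ 80200 km².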